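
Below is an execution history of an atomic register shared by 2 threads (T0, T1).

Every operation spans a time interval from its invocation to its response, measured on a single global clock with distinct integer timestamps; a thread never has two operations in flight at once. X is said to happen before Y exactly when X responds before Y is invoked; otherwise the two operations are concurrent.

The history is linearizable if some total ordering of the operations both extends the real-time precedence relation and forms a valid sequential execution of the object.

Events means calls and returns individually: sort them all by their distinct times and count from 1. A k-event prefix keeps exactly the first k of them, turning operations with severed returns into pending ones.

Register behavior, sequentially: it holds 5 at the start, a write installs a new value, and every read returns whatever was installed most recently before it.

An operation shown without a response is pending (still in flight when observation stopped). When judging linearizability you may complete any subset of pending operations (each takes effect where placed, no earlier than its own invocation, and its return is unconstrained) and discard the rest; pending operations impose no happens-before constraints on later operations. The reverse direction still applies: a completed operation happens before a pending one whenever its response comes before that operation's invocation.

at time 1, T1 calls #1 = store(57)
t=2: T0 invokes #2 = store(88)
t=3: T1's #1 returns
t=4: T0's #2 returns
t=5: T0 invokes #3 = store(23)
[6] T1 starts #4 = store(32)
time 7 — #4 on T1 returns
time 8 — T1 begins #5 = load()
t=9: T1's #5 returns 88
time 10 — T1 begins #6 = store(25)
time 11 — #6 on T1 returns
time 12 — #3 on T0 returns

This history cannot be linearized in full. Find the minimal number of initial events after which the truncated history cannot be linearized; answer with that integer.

one valid order for events 1..8 is #1, #2, #3, #4:
after step 1 (#1 store(57)): value 57
after step 2 (#2 store(88)): value 88
after step 3 (#3 store(23) (pending, included)): value 23
after step 4 (#4 store(32)): value 32
include event 9 — #5 responding at 9 — and every candidate order breaks
completion choices over the 1 pending operation (#3) were checked; none helps
e.g. #1, #2, #4, #5 (pending dropped): illegal at step 4, since #5 load() → 88 cannot apply there
e.g. #2, #1, #4, #5 (pending dropped): illegal at step 4, since #5 load() → 88 cannot apply there

9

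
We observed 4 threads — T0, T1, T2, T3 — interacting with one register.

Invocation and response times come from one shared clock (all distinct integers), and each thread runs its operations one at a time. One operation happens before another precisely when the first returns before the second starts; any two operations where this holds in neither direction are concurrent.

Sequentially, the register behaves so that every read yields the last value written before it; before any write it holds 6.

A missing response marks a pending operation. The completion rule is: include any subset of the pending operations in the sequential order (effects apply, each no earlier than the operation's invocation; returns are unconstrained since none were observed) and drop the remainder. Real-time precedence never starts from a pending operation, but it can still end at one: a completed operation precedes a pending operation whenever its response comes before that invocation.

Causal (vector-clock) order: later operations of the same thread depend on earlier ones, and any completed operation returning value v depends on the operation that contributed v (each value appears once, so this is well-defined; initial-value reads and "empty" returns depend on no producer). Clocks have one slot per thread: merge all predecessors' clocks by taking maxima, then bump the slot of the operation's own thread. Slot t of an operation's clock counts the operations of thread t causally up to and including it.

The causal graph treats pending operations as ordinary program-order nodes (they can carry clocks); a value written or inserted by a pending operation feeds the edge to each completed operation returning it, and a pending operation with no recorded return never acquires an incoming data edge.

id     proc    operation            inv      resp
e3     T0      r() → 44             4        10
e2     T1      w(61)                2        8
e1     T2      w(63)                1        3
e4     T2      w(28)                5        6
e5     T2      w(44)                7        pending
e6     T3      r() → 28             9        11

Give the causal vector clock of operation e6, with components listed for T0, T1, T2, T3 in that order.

(0, 0, 2, 1)

root op e1, invoked 1: fresh clock plus T2's own tick → (0, 0, 1, 0)
root op e2, invoked 2: fresh clock plus T1's own tick → (0, 1, 0, 0)
VC(e4, invoked at 5): max of VC(e1)=(0, 0, 1, 0), then +1 on thread T2 → (0, 0, 2, 0)
VC(e6, invoked at 9): max of VC(e4)=(0, 0, 2, 0), then +1 on thread T3 → (0, 0, 2, 1)
VC(e5, invoked at 7): max of VC(e4)=(0, 0, 2, 0), then +1 on thread T2 → (0, 0, 3, 0)
VC(e3, invoked at 4): max of VC(e5)=(0, 0, 3, 0), then +1 on thread T0 → (1, 0, 3, 0)
target: VC(e6) = (0, 0, 2, 1)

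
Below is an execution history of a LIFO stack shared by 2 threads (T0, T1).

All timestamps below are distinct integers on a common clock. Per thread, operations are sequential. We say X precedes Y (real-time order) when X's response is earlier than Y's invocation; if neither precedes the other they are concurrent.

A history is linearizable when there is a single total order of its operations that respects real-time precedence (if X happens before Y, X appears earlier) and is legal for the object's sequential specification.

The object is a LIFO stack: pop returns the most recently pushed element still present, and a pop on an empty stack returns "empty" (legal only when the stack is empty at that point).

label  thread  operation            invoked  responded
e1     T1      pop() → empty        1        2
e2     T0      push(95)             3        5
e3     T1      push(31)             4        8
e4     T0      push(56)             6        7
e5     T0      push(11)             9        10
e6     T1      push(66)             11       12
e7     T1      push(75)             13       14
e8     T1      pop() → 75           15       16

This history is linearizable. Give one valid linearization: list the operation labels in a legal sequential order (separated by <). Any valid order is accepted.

step 1: e1 pop() → empty — stack <>
step 2: e2 push(95) — stack <95>
step 3: e3 push(31) — stack <95,31>
step 4: e4 push(56) — stack <95,31,56>
step 5: e5 push(11) — stack <95,31,56,11>
step 6: e6 push(66) — stack <95,31,56,11,66>
step 7: e7 push(75) — stack <95,31,56,11,66,75>
step 8: e8 pop() → 75 — stack <95,31,56,11,66>

e1 < e2 < e3 < e4 < e5 < e6 < e7 < e8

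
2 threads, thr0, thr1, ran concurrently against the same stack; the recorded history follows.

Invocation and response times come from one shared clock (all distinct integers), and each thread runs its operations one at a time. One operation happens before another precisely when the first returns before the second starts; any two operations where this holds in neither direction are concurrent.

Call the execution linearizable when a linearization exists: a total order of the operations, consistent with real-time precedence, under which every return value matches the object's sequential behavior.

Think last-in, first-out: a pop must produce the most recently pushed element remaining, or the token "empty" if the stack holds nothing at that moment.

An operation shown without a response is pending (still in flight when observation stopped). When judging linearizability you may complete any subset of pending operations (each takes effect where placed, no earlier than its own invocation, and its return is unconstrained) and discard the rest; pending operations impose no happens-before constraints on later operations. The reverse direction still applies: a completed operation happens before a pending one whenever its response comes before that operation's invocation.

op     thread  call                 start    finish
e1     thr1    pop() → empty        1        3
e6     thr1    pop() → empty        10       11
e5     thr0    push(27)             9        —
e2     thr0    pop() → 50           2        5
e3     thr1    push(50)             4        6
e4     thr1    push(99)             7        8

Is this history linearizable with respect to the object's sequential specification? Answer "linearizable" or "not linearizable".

already the first 11 events (up to e6's response at time 11) admit no linearization; the first 10 still do
real-time-consistent orders of the 5 completed operations: 3 — all fail the stack replay
completion choices over the 1 pending operation (e5) were checked; none helps
one such order, e1, e2, e3, e4, e6 (pending dropped), breaks at step 2 where e2 pop() → 50 is illegal
one such order, e1, e3, e2, e4, e6 (pending dropped), breaks at step 5 where e6 pop() → empty is illegal

not linearizable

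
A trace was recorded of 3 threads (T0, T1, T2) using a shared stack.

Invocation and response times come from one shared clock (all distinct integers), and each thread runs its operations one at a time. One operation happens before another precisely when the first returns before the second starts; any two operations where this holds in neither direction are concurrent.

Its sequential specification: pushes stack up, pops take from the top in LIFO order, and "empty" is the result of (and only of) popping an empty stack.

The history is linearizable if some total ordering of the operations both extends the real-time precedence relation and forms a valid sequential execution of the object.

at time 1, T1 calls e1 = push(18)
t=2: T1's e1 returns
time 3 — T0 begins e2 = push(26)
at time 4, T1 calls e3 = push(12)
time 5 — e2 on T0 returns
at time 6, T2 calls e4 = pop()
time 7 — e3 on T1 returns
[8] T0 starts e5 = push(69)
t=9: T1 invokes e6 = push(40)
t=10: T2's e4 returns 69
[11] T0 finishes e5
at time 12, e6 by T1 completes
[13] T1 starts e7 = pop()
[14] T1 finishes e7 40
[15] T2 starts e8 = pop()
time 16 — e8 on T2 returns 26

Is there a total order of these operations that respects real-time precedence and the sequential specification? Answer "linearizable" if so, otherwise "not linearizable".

a witness: e1, e3, e2, e5, e4, e6, e7, e8
step 1: e1 push(18) — stack <18>
step 2: e3 push(12) — stack <18,12>
step 3: e2 push(26) — stack <18,12,26>
step 4: e5 push(69) — stack <18,12,26,69>
step 5: e4 pop() → 69 — stack <18,12,26>
step 6: e6 push(40) — stack <18,12,26,40>
step 7: e7 pop() → 40 — stack <18,12,26>
step 8: e8 pop() → 26 — stack <18,12>

linearizable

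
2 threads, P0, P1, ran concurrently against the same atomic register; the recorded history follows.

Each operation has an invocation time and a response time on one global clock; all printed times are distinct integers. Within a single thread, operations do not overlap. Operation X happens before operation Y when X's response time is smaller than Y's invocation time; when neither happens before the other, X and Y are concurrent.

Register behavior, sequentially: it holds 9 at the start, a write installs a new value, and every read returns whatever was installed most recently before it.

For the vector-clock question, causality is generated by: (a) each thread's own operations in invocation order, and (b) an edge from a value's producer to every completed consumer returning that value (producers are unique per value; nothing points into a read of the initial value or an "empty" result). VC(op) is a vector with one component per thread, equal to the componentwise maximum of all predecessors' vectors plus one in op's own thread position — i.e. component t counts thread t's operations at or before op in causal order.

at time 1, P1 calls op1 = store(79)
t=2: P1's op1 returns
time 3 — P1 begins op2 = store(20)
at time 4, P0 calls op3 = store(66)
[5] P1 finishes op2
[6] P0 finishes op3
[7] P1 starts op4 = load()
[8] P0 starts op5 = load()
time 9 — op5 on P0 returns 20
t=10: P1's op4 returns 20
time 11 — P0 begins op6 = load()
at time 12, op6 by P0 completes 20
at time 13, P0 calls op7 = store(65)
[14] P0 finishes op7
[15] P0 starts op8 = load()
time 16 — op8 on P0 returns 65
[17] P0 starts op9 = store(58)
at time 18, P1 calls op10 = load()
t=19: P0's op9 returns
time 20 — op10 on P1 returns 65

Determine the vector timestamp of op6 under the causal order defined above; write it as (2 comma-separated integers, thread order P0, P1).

invoked at 1, op1 has no predecessors; its own P1 bump gives (0, 1)
invoked at 4, op3 has no predecessors; its own P0 bump gives (1, 0)
op2, invoked 3, takes VC(op1)=(0, 1) under max, adds 1 for P1 → (0, 2)
op4, invoked 7, takes VC(op2)=(0, 2) under max, adds 1 for P1 → (0, 3)
op5, invoked 8, takes VC(op2)=(0, 2), VC(op3)=(1, 0) under max, adds 1 for P0 → (2, 2)
op6, invoked 11, takes VC(op2)=(0, 2), VC(op5)=(2, 2) under max, adds 1 for P0 → (3, 2)
op7, invoked 13, takes VC(op6)=(3, 2) under max, adds 1 for P0 → (4, 2)
op8, invoked 15, takes VC(op7)=(4, 2) under max, adds 1 for P0 → (5, 2)
op10, invoked 18, takes VC(op4)=(0, 3), VC(op7)=(4, 2) under max, adds 1 for P1 → (4, 4)
op9, invoked 17, takes VC(op8)=(5, 2) under max, adds 1 for P0 → (6, 2)
target: VC(op6) = (3, 2)

(3, 2)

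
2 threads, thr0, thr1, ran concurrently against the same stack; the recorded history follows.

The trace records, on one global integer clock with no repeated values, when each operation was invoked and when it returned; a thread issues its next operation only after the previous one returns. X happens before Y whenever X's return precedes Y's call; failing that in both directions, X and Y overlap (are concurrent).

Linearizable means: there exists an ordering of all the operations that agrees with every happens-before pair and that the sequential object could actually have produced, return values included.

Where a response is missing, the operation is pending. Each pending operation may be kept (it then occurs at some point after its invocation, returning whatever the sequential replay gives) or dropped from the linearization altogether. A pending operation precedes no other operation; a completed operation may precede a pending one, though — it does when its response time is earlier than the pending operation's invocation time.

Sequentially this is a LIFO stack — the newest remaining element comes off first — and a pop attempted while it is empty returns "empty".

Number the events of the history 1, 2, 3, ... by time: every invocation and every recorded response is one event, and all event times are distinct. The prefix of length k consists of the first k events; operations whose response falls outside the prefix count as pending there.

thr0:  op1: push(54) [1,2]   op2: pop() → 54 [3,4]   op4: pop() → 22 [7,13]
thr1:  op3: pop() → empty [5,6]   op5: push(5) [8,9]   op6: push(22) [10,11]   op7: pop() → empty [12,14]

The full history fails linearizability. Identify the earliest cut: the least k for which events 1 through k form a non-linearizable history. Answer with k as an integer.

14

a valid linearization of events 1..13 exists, for instance op1, op2, op3, op5, op6, op4:
1. op1 push(54), leaving stack <54>
2. op2 pop() → 54, leaving stack <>
3. op3 pop() → empty, leaving stack <>
4. op5 push(5), leaving stack <5>
5. op6 push(22), leaving stack <5,22>
6. op4 pop() → 22, leaving stack <5>
event 14 — op7's response, time 14 — after it, nothing linearizes
for example op1, op2, op3, op4, op5, op6, op7 fails at step 4: op4 pop() → 22 is not legal there
for example op1, op2, op3, op5, op4, op6, op7 fails at step 5: op4 pop() → 22 is not legal there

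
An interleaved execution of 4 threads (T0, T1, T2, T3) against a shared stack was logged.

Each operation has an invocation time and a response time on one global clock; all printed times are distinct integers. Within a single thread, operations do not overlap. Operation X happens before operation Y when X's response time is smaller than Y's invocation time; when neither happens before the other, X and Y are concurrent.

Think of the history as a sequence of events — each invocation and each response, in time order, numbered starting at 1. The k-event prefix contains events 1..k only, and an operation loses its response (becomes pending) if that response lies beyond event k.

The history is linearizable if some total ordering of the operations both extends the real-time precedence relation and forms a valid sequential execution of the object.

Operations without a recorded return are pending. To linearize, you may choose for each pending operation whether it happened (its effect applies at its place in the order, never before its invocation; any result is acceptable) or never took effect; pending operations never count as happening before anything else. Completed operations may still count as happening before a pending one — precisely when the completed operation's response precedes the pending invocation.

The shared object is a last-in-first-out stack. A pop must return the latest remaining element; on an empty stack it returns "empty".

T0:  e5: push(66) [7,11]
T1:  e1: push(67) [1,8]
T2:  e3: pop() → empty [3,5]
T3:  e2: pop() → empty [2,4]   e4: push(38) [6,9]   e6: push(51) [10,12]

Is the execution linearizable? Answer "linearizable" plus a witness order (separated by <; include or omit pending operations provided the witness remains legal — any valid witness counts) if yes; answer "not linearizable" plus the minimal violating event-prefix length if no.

after step 1 (e2 pop() → empty): stack <>
after step 2 (e3 pop() → empty): stack <>
after step 3 (e1 push(67)): stack <67>
after step 4 (e4 push(38)): stack <67,38>
after step 5 (e5 push(66)): stack <67,38,66>
after step 6 (e6 push(51)): stack <67,38,66,51>

linearizable — witness: e2 < e3 < e1 < e4 < e5 < e6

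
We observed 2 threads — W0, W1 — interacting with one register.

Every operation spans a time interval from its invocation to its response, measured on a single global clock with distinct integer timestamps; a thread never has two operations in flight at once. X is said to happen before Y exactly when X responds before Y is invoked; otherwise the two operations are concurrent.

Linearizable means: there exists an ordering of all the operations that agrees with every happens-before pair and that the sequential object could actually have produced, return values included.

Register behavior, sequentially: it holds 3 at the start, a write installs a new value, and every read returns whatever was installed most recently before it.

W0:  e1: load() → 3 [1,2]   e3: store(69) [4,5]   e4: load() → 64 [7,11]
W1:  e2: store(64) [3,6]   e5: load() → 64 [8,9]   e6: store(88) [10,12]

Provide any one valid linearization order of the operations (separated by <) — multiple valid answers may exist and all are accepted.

e1 < e3 < e2 < e4 < e5 < e6

step 1: e1 load() → 3 — value 3
step 2: e3 store(69) — value 69
step 3: e2 store(64) — value 64
step 4: e4 load() → 64 — value 64
step 5: e5 load() → 64 — value 64
step 6: e6 store(88) — value 88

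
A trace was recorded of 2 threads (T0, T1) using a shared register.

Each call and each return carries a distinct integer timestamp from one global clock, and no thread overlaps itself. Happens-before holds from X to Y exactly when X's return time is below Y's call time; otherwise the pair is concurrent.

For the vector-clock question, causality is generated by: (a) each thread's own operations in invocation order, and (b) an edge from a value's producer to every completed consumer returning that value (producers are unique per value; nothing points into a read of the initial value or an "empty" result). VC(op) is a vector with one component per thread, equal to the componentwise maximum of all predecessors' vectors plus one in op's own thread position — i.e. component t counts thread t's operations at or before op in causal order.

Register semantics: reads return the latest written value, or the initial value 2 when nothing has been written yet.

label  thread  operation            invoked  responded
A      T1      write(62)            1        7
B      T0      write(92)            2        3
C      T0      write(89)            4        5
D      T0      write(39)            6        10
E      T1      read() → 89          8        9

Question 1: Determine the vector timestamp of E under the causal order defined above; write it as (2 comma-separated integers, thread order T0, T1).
invoked at 1, A has no predecessors; its own T1 bump gives (0, 1)
invoked at 2, B has no predecessors; its own T0 bump gives (1, 0)
VC(C, invoked at 4): max of VC(B)=(1, 0), then +1 on thread T0 → (2, 0)
VC(D, invoked at 6): max of VC(C)=(2, 0), then +1 on thread T0 → (3, 0)
VC(E, invoked at 8): max of VC(A)=(0, 1), VC(C)=(2, 0), then +1 on thread T1 → (2, 2)
target: VC(E) = (2, 2)

(2, 2)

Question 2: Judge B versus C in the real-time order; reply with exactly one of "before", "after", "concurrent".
B spans [2,3], C spans [4,5]
resp(B)=3 < inv(C)=4

before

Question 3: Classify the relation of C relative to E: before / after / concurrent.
C spans [4,5], E spans [8,9]
resp(C)=5 < inv(E)=8

before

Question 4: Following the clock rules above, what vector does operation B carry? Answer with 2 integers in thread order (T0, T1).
A, invoked 1, has no incoming edges; only T1's bump applies → (0, 1)
B, invoked 2, has no incoming edges; only T0's bump applies → (1, 0)
C (invocation 4): componentwise max over VC(B)=(1, 0), +1 at T0, giving (2, 0)
D (invocation 6): componentwise max over VC(C)=(2, 0), +1 at T0, giving (3, 0)
E (invocation 8): componentwise max over VC(A)=(0, 1), VC(C)=(2, 0), +1 at T1, giving (2, 2)
target: VC(B) = (1, 0)

(1, 0)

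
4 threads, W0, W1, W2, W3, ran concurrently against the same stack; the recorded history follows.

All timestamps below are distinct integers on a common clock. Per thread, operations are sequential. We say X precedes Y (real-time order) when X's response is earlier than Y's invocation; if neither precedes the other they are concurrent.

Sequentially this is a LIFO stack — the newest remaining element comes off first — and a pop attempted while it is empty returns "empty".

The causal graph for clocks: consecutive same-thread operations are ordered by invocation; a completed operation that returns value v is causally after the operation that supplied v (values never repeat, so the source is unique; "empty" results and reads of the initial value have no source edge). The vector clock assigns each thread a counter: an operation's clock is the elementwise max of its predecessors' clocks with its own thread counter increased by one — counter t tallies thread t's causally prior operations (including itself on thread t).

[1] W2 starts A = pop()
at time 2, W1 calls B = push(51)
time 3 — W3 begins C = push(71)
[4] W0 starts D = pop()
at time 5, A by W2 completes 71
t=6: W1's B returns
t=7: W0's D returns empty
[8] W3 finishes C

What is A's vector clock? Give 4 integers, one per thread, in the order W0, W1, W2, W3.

(0, 0, 1, 1)

C (invocation 3): nothing precedes it; W3's component alone gives (0, 0, 0, 1)
B (invocation 2): nothing precedes it; W1's component alone gives (0, 1, 0, 0)
D (invocation 4): nothing precedes it; W0's component alone gives (1, 0, 0, 0)
merge at A (invoked 1): VC(C)=(0, 0, 0, 1), own-thread bump on W2 → (0, 0, 1, 1)
target: VC(A) = (0, 0, 1, 1)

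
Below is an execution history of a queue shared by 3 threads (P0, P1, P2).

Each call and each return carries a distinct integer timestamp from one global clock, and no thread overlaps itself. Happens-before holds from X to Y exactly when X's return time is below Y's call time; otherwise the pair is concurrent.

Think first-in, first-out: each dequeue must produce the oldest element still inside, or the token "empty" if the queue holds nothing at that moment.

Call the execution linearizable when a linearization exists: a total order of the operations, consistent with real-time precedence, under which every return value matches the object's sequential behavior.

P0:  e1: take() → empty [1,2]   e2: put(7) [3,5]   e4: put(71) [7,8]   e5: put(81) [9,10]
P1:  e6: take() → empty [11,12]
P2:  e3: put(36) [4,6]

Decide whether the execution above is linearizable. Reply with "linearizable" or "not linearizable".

not linearizable

through event 11 a valid linearization exists; event 12 (e6 responding at time 12) ends that
no legal order exists: 2 real-time-consistent candidates over 6 completed queue operations, all rejected
for example e1, e2, e3, e4, e5, e6 fails at step 6: e6 take() → empty is not legal there
for example e1, e3, e2, e4, e5, e6 fails at step 6: e6 take() → empty is not legal there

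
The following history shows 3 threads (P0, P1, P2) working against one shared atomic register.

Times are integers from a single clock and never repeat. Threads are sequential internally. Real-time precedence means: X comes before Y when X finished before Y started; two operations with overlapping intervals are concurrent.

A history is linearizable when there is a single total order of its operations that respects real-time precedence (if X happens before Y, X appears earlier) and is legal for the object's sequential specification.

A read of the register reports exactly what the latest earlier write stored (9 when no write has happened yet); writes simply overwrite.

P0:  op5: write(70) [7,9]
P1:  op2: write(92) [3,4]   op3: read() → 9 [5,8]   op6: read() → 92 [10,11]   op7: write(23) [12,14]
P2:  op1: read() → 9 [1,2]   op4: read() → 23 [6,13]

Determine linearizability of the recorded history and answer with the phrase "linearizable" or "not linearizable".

the violation lands at event 8, op3's response at time 8: events 1..7 linearize, events 1..8 do not
a single order respects real time; the 3 completed atomic register operations fail replay along it
every completion of the 2 pending operations (op4, op5) was checked; none linearizes
sample order op1, op2, op3 (pending dropped) stalls at step 3 — op3 read() → 9 has no legal effect

not linearizable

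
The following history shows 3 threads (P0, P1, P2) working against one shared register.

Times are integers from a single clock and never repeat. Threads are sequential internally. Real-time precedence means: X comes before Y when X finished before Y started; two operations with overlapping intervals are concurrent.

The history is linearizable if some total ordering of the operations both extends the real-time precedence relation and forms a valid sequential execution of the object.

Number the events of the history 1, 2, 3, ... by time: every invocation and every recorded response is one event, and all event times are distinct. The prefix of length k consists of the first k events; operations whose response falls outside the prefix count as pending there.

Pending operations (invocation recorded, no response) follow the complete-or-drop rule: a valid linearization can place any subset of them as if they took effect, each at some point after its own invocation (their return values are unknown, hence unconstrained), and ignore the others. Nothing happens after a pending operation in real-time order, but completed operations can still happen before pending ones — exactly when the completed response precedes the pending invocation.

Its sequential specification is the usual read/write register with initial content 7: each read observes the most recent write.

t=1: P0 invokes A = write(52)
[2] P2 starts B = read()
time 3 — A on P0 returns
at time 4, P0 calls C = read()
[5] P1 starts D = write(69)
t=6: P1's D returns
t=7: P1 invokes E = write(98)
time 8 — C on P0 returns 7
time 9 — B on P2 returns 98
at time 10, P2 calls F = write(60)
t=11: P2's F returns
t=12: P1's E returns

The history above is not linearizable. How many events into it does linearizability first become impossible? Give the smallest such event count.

events 1..7 are linearizable, e.g. via A, B, C, D:
step 1: A write(52) — value 52
step 2: B read() (pending, included) — value 52
step 3: C read() (pending, included) — value 52
step 4: D write(69) — value 69
include event 8 — C responding at 8 — and every candidate order breaks
including or dropping the 2 pending operations (B, E) in any combination fails
one such order, A, C, D (pending dropped), breaks at step 2 where C read() → 7 is illegal
one such order, A, D, C (pending dropped), breaks at step 3 where C read() → 7 is illegal

8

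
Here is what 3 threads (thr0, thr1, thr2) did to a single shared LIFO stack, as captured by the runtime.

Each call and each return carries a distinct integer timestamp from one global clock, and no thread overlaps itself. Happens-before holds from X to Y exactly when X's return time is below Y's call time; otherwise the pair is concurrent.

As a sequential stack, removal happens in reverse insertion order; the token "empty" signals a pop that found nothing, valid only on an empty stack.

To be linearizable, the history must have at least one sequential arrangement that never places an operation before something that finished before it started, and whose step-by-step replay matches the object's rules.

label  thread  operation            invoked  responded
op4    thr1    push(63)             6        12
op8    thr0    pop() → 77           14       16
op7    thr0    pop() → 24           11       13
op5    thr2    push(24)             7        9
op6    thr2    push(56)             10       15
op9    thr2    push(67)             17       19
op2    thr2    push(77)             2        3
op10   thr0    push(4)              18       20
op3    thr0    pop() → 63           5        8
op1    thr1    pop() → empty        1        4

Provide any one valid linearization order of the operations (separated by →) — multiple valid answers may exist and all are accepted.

after step 1 (op1 pop() → empty): stack <>
after step 2 (op2 push(77)): stack <77>
after step 3 (op4 push(63)): stack <77,63>
after step 4 (op3 pop() → 63): stack <77>
after step 5 (op5 push(24)): stack <77,24>
after step 6 (op7 pop() → 24): stack <77>
after step 7 (op8 pop() → 77): stack <>
after step 8 (op6 push(56)): stack <56>
after step 9 (op9 push(67)): stack <56,67>
after step 10 (op10 push(4)): stack <56,67,4>

op1 → op2 → op4 → op3 → op5 → op7 → op8 → op6 → op9 → op10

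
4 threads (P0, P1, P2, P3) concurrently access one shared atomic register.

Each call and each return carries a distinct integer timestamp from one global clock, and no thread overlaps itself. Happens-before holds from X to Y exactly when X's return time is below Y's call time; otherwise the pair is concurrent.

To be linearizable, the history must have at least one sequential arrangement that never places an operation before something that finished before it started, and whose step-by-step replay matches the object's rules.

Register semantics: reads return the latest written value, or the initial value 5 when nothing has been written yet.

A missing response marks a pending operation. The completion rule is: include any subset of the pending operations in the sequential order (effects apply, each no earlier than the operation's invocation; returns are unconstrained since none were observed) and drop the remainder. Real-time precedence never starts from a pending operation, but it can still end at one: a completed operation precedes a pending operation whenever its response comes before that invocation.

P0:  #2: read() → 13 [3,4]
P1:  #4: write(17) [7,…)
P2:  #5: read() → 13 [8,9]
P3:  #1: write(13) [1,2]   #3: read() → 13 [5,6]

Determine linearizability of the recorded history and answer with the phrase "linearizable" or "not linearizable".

a witness: #1, #2, #3, #5
after step 1 (#1 write(13)): value 13
after step 2 (#2 read() → 13): value 13
after step 3 (#3 read() → 13): value 13
after step 4 (#5 read() → 13): value 13

linearizable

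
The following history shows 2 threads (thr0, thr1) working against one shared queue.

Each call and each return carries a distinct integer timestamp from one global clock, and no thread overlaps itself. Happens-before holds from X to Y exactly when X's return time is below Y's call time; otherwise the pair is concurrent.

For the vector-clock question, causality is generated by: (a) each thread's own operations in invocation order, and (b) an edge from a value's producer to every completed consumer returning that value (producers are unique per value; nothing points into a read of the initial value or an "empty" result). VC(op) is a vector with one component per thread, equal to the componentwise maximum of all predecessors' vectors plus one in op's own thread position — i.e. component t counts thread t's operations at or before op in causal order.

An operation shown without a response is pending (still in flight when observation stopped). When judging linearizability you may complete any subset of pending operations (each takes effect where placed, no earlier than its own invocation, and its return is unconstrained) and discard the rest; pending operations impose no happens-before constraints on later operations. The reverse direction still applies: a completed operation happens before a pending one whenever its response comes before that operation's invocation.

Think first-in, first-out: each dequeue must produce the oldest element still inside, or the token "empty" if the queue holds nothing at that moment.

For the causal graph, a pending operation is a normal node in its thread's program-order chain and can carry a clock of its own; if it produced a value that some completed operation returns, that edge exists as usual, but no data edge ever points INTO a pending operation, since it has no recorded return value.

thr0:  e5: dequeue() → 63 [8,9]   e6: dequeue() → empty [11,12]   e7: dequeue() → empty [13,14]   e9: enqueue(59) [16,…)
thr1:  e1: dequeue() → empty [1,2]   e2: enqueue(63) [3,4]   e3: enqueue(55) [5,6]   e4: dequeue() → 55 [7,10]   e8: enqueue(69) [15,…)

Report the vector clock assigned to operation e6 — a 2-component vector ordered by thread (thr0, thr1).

root op e1, invoked 1: fresh clock plus thr1's own tick → (0, 1)
e2, invoked 3, takes VC(e1)=(0, 1) under max, adds 1 for thr1 → (0, 2)
e3, invoked 5, takes VC(e2)=(0, 2) under max, adds 1 for thr1 → (0, 3)
e5, invoked 8, takes VC(e2)=(0, 2) under max, adds 1 for thr0 → (1, 2)
e4, invoked 7, takes VC(e3)=(0, 3) under max, adds 1 for thr1 → (0, 4)
e6, invoked 11, takes VC(e5)=(1, 2) under max, adds 1 for thr0 → (2, 2)
e8, invoked 15, takes VC(e4)=(0, 4) under max, adds 1 for thr1 → (0, 5)
e7, invoked 13, takes VC(e6)=(2, 2) under max, adds 1 for thr0 → (3, 2)
e9, invoked 16, takes VC(e7)=(3, 2) under max, adds 1 for thr0 → (4, 2)
target: VC(e6) = (2, 2)

(2, 2)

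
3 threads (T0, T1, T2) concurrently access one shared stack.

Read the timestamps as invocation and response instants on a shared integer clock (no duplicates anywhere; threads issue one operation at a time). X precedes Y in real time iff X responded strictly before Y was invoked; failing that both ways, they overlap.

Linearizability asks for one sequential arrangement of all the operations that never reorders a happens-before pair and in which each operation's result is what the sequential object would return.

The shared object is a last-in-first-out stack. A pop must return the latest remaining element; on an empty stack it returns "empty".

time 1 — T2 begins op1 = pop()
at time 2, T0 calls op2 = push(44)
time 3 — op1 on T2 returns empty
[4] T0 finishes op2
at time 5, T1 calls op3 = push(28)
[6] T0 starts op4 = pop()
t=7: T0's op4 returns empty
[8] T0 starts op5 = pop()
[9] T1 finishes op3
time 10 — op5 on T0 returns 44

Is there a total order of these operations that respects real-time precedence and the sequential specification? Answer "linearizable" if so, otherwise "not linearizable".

not linearizable

the violation lands at event 7, op4's response at time 7: events 1..6 linearize, events 1..7 do not
2 orders of the 3 completed stack ops respect real time; none is legal
no escape via the 1 pending operation (op3): every completion choice fails
e.g. op1, op2, op4 (pending dropped): illegal at step 3, since op4 pop() → empty cannot apply there
e.g. op2, op1, op4 (pending dropped): illegal at step 2, since op1 pop() → empty cannot apply there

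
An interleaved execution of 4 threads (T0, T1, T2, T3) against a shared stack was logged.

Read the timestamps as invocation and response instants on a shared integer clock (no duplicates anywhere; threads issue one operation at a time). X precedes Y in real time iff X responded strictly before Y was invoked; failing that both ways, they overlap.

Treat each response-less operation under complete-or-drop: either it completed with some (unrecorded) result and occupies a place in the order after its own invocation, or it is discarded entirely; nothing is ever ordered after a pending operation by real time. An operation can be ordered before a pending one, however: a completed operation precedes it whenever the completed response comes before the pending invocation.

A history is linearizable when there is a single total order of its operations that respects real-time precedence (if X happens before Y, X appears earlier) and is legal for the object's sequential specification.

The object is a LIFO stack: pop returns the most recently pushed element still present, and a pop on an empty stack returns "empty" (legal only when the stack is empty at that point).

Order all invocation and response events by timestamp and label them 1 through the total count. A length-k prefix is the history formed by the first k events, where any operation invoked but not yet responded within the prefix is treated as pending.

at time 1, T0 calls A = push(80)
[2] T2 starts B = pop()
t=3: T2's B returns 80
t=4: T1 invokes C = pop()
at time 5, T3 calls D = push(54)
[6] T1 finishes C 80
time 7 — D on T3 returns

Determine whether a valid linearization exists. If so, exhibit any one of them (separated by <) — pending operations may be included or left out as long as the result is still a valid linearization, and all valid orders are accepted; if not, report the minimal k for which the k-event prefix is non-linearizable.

already the first 6 events (up to C's response at time 6) admit no linearization; the first 5 still do
exhaustive check: the 2 completed stack ops admit one real-time order; illegal
completion choices over the 2 pending operations (A, D) were checked; none helps
e.g. B, C (pending dropped): illegal at step 1, since B pop() → 80 cannot apply there

not linearizable — minimal violating prefix: 6 events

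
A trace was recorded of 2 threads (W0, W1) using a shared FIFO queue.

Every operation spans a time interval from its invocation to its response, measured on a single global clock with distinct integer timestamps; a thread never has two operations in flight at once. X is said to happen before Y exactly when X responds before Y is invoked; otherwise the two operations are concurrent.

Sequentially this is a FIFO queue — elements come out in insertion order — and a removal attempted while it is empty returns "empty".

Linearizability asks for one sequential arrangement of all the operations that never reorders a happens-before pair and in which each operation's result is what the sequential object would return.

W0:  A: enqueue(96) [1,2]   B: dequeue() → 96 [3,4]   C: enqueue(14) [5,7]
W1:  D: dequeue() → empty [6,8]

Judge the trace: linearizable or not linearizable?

linearizable

witness order: A, B, D, C
after step 1 (A enqueue(96)): queue <96>
after step 2 (B dequeue() → 96): queue <>
after step 3 (D dequeue() → empty): queue <>
after step 4 (C enqueue(14)): queue <14>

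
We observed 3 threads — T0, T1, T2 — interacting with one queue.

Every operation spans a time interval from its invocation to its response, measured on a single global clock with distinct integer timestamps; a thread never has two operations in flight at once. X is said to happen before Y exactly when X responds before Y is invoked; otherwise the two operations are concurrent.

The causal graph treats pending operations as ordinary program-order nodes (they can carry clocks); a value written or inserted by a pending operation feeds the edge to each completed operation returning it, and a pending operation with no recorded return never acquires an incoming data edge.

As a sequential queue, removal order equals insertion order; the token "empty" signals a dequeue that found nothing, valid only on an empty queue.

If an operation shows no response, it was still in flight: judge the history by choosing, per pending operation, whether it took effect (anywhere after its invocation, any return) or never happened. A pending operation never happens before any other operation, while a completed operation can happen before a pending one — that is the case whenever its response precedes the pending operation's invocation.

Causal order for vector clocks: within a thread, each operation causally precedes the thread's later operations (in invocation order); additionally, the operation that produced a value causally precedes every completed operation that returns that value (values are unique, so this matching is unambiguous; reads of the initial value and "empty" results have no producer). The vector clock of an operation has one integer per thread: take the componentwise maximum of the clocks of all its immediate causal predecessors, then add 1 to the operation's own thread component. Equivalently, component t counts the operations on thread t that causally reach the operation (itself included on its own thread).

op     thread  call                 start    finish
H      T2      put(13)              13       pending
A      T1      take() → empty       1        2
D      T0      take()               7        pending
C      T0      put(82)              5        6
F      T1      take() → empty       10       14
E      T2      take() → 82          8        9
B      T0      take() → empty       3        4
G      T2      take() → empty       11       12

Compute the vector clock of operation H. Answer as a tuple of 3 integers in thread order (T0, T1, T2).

(2, 0, 3)

A, invoked 1, has no incoming edges; only T1's bump applies → (0, 1, 0)
B, invoked 3, has no incoming edges; only T0's bump applies → (1, 0, 0)
VC(F, invoked at 10): max of VC(A)=(0, 1, 0), then +1 on thread T1 → (0, 2, 0)
VC(C, invoked at 5): max of VC(B)=(1, 0, 0), then +1 on thread T0 → (2, 0, 0)
VC(E, invoked at 8): max of VC(C)=(2, 0, 0), then +1 on thread T2 → (2, 0, 1)
VC(D, invoked at 7): max of VC(C)=(2, 0, 0), then +1 on thread T0 → (3, 0, 0)
VC(G, invoked at 11): max of VC(E)=(2, 0, 1), then +1 on thread T2 → (2, 0, 2)
VC(H, invoked at 13): max of VC(G)=(2, 0, 2), then +1 on thread T2 → (2, 0, 3)
target: VC(H) = (2, 0, 3)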